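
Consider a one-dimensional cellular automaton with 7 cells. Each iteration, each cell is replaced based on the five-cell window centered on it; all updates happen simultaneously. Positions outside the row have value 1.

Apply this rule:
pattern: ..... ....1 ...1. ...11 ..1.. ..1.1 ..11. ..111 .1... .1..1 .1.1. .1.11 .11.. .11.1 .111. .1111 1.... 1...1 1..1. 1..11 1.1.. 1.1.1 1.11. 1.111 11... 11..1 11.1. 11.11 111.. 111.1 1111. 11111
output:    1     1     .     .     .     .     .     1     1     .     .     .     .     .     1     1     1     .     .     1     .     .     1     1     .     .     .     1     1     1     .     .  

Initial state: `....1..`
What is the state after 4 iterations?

.11...1
11....1
.1.11.1
...1.11

...1.11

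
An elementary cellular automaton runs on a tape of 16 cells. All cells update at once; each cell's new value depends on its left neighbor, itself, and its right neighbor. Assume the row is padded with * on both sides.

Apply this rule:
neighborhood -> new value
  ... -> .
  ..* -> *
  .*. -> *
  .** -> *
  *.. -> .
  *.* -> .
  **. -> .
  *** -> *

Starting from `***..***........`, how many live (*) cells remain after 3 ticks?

tick 1: **..***........*
tick 2: *..***........**
tick 3: ..***........***
count of *: 6

6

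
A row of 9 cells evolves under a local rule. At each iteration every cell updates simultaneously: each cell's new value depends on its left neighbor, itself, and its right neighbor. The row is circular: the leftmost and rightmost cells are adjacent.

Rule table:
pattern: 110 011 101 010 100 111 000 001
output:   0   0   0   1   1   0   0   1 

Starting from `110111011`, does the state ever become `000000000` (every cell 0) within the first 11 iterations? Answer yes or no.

000000000
all cells are 0 at iteration 1

yes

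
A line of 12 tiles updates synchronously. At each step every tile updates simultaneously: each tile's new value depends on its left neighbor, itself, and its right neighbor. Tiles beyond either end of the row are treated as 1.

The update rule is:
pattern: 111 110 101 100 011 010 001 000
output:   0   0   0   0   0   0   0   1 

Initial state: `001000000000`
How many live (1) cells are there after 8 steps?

2

000011111110
011000000000
000011111110  (repeats step 1; period 2)
step 8: 011000000000
count of 1: 2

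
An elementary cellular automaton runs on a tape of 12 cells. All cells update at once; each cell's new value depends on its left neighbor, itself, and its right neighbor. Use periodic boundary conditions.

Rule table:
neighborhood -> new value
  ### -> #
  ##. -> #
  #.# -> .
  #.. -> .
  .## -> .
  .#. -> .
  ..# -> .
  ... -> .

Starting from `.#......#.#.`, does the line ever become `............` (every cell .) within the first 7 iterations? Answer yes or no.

yes

............
all cells are . at iteration 1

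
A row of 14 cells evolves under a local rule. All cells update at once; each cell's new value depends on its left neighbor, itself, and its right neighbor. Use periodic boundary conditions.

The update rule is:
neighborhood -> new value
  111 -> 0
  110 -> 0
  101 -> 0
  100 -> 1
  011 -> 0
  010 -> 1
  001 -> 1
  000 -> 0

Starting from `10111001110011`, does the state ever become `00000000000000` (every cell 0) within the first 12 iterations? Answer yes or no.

iteration 1: 00000110001100
iteration 2: 00001001010010
iteration 3: 00011111011111
iteration 4: 10100000000000
iteration 5: 10110000000001
iteration 6: 00001000000010
iteration 7: 00011100000111
iteration 8: 10100010001000
iteration 9: 10110111011101
iteration 10: 00000000000000
all cells are 0 at iteration 10

yes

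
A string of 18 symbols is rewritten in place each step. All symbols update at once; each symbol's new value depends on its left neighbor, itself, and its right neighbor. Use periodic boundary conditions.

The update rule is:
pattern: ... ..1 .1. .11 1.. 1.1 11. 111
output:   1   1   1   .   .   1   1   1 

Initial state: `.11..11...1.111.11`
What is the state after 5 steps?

1.1.1.1.1111.111.1
11111111.1111.111.
.11111111.1111.111
1.11111111.1111.11
11.11111111.1111.1

11.11111111.1111.1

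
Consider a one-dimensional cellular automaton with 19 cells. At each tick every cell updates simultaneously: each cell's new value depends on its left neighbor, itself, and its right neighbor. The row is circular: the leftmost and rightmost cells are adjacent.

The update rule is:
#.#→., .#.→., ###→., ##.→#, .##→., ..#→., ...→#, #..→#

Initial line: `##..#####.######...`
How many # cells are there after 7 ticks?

.##.....#......###.
..#####..#####...##
#.....##.....###..#
#####..#####...##..
....##.....###..##.
###..#####...##..##
..##.....###..##...
count of #: 7

7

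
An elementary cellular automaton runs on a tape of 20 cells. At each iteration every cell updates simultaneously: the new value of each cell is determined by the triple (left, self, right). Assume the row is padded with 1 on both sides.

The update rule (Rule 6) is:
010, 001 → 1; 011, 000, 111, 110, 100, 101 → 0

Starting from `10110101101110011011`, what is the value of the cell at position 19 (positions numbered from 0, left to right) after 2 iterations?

00000100000000100000
00001100000001100001
position 19 holds 1

1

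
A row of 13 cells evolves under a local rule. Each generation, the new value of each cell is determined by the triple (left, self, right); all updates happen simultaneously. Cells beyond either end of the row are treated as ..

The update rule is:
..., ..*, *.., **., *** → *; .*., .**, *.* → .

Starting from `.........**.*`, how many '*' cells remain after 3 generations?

11

*********.*..
.********..**
*.*********.*
count of *: 11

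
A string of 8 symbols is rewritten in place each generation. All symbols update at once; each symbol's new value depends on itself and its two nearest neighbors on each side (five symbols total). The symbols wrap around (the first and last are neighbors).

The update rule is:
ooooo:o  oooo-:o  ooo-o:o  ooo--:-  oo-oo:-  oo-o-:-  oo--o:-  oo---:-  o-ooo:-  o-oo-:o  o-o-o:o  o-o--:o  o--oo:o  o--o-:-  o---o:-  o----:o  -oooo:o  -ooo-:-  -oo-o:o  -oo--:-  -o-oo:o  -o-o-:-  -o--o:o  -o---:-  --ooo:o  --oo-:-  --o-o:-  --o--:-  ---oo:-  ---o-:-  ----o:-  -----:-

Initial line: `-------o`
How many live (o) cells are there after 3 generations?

-o------
---o----
-----o--
count of o: 1

1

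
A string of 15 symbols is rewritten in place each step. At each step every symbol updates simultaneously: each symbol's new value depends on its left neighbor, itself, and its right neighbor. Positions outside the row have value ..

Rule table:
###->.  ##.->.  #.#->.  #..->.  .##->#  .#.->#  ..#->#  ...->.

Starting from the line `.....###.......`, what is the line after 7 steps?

#..............

step 1: ....##.........
step 2: ...##..........
step 3: ..##...........
step 4: .##............
step 5: ##.............
step 6: #..............
step 7: #..............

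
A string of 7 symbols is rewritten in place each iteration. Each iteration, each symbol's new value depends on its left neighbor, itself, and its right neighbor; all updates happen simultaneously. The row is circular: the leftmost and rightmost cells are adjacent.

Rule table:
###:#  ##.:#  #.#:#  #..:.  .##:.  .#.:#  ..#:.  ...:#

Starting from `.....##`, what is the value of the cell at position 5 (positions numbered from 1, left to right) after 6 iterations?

#

iteration 1: .###..#
iteration 2: #.##..#
iteration 3: ##.#...
iteration 4: .###.#.
iteration 5: ..####.
iteration 6: #..###.
position 5 holds #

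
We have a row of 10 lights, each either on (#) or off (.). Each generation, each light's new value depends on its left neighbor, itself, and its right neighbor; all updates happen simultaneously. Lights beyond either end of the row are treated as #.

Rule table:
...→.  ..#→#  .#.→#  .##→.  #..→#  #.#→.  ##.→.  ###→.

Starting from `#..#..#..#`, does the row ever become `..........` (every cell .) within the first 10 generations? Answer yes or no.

generation 1: .########.
generation 2: ..........
all cells are . at generation 2

yes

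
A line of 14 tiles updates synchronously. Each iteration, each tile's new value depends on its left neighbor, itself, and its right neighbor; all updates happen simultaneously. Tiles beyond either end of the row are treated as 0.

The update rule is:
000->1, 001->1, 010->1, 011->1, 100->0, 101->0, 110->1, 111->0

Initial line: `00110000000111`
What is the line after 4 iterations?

10110101000101

iteration 1: 11110111111101
iteration 2: 10010100000101
iteration 3: 10110101111101
iteration 4: 10110101000101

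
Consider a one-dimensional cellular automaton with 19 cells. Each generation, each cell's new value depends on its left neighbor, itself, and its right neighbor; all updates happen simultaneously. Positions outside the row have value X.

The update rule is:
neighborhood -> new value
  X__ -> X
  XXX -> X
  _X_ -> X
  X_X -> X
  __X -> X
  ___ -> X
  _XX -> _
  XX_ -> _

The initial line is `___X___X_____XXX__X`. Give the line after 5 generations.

XXXXXXXXXXXXX_X_XX_
XXXXXXXXXXXX_XXX__X
XXXXXXXXXXX_X_X_XX_
XXXXXXXXXX_XXXXX__X
XXXXXXXXX_X_XXX_XX_

XXXXXXXXX_X_XXX_XX_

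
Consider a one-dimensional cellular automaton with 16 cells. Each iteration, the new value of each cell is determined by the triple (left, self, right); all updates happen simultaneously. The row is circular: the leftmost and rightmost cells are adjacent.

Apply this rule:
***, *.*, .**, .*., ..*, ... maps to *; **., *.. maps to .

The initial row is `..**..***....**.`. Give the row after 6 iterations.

***..****..***..

***..***..****..
**..***..****..*
*..***..****..**
..***..****..***
.***..****..***.
***..****..***..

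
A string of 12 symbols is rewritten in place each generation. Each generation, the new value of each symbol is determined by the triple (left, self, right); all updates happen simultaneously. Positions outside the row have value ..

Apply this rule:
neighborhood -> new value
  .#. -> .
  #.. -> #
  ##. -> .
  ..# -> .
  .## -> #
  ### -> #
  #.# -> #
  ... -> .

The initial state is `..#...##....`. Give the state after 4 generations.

...#..#.#...
....#..#.#..
.....#..#.#.
......#..#.#

......#..#.#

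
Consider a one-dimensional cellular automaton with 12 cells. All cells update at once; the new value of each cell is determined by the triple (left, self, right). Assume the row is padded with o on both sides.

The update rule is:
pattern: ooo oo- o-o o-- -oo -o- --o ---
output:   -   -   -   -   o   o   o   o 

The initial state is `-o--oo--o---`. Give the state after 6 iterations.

-o-o-o-o--oo

-o-oo--oo-oo
-o-o--oo--o-
-o-o-oo--oo-
-o-o-o--oo--
-o-o-o-oo--o
-o-o-o-o--oo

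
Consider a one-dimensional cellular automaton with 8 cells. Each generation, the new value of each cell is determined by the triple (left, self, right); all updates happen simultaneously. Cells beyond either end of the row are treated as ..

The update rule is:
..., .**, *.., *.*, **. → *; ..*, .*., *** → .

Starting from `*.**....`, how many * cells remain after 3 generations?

generation 1: .*******
generation 2: .*.....*
generation 3: ..****..
count of *: 4

4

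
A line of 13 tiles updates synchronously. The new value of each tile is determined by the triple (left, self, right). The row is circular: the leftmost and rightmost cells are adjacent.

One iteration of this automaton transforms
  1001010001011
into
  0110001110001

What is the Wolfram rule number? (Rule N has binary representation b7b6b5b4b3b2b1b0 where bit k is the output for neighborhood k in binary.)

147

position 12: 111 → 1  (bit 7 = 1)
position 0: 110 → 0  (bit 6 = 0)
position 4: 101 → 0  (bit 5 = 0)
position 1: 100 → 1  (bit 4 = 1)
position 11: 011 → 0  (bit 3 = 0)
position 3: 010 → 0  (bit 2 = 0)
position 2: 001 → 1  (bit 1 = 1)
position 7: 000 → 1  (bit 0 = 1)
bits b7..b0 = 10010011 = 147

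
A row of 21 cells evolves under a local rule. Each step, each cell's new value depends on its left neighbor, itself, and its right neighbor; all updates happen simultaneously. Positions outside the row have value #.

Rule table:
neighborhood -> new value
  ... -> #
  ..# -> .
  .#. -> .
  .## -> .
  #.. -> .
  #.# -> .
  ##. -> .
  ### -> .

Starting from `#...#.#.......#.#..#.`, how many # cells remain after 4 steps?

..#.....#####........
....###.......######.
.##.....#####........
....###.......######.
count of #: 9

9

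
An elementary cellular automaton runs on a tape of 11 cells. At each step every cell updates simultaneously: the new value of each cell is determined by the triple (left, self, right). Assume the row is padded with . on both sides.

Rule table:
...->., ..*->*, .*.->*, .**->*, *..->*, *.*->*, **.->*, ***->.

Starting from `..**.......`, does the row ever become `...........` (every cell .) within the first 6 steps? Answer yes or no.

step 1: .****......
step 2: **..**.....
step 3: *******....
step 4: *.....**...
step 5: **...****..
step 6: ***.**..**.
step 6 is ***.**..**., still not uniform .

no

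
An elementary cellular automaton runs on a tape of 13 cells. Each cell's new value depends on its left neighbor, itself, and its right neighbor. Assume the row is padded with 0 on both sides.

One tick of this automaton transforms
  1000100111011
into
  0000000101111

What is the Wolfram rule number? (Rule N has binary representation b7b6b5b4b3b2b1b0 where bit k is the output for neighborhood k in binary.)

position 8: 111 → 0  (bit 7 = 0)
position 9: 110 → 1  (bit 6 = 1)
position 10: 101 → 1  (bit 5 = 1)
position 1: 100 → 0  (bit 4 = 0)
position 7: 011 → 1  (bit 3 = 1)
position 0: 010 → 0  (bit 2 = 0)
position 3: 001 → 0  (bit 1 = 0)
position 2: 000 → 0  (bit 0 = 0)
bits b7..b0 = 01101000 = 104

104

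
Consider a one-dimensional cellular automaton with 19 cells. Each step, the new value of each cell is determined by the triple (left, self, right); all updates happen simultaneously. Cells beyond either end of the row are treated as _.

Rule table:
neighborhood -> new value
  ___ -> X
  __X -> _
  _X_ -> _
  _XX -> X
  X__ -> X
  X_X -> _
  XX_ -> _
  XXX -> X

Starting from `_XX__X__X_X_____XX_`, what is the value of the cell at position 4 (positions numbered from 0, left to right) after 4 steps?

_

step 1: _X_X__X____XXXX_X_X
step 2: ____X__XXX_XXX_____
step 3: XXX__X_XX__XX_XXXXX
step 4: XX_X___X_X_X__XXXX_
position 4 holds _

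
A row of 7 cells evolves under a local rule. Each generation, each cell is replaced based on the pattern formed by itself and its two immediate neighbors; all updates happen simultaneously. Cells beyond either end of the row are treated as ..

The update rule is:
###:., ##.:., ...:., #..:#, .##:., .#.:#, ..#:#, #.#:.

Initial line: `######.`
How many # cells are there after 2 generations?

2

generation 1: ......#
generation 2: .....##
count of #: 2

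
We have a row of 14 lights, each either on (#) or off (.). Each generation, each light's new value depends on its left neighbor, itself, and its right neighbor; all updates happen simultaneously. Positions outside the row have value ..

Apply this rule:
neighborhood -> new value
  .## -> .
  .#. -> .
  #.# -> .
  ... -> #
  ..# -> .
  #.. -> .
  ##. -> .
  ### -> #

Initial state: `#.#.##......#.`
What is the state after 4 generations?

..##..########

generation 1: .......####...
generation 2: ######..##..##
generation 3: .####.........
generation 4: ..##..########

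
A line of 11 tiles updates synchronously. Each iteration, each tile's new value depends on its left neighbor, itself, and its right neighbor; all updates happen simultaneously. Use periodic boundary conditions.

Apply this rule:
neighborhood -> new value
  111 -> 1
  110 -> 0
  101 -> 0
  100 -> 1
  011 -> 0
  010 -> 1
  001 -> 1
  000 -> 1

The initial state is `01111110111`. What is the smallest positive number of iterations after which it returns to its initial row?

4

00111100010
11011011111
10000001111
01111110111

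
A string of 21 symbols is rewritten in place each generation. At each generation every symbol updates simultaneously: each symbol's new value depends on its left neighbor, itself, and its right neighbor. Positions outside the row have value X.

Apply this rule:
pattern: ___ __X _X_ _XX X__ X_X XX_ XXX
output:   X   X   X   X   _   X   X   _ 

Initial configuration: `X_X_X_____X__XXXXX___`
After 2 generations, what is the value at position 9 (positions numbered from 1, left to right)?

_

XXXXX_XXXXX_XX___X_XX
____XXX___XXXX_XXXXX_
position 9 holds _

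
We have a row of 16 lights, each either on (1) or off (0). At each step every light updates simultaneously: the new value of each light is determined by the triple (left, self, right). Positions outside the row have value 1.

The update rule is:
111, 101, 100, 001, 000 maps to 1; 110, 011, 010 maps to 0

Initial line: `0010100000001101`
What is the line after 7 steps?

step 1: 1101011111110010
step 2: 1010101111101101
step 3: 0101010111010010
step 4: 1010101010101101
step 5: 0101010101010010
step 6: 1010101010101101  (repeats step 4; period 2)
step 7: 0101010101010010

0101010101010010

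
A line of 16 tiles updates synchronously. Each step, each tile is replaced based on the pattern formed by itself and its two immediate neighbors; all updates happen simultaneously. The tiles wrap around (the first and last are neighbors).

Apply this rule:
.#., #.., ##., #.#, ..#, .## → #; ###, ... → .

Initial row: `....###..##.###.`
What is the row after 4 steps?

...##.#######.##
#.#####.....####
###...##...##...
#.##.####.####.#

#.##.####.####.#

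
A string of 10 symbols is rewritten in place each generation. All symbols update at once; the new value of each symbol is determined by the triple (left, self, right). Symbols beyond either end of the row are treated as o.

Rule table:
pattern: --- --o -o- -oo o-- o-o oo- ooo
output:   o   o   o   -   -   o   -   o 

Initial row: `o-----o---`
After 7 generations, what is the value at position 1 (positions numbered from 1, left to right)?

--ooooo-oo
-o-ooo-o-o
ooo-o-ooo-
oo-ooo-o-o
o-o-o-ooo-
-ooooo-o-o
o-ooo-ooo-
position 1 holds o

o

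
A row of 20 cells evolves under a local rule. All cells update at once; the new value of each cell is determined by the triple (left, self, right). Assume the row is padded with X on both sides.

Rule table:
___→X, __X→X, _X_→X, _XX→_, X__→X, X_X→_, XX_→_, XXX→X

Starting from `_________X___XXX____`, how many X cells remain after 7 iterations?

19

XXXXXXXXXXXXX_X_XXXX
XXXXXXXXXXXX__X__XXX
XXXXXXXXXXX_XXXXX_XX
XXXXXXXXXX___XXX___X
XXXXXXXXX_XXX_X_XXX_
XXXXXXXX___X__X__X__
XXXXXXX_XXXXXXXXXXXX
count of X: 19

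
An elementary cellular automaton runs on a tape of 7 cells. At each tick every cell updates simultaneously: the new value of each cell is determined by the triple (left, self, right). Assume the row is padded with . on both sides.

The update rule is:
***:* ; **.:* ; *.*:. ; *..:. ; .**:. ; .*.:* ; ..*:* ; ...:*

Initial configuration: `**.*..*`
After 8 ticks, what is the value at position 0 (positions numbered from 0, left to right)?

*

.*.*.**
**.*..*  (repeats tick 0; period 2)
tick 8: **.*..*
position 0 holds *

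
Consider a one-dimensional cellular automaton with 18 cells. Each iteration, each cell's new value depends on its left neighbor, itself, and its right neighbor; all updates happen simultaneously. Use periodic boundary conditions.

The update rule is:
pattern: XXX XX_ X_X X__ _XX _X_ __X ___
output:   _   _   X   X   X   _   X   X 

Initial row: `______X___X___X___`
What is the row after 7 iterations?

XXXXXXXXX_XXX_XXX_

iteration 1: XXXXXX_XXX_XXX_XXX
iteration 2: ______XX__XX__XX__
iteration 3: XXXXXXX_XXX_XXX_XX
iteration 4: _______XX__XX__XX_
iteration 5: XXXXXXXX_XXX_XXX_X
iteration 6: ________XX__XX__XX
iteration 7: XXXXXXXXX_XXX_XXX_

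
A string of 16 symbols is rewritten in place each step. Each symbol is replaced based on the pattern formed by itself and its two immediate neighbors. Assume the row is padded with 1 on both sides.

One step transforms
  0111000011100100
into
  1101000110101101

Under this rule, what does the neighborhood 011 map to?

At position 1 the neighborhood is 011; the next row has 1 there.

1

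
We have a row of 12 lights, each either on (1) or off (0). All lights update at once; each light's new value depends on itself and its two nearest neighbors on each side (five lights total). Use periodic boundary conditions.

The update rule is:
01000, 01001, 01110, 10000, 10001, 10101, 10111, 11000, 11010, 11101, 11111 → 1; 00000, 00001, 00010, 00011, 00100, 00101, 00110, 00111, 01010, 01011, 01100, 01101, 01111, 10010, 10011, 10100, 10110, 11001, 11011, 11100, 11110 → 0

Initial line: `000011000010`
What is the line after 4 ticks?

110001100000

tick 1: 100000110001
tick 2: 011000001100
tick 3: 000110000011
tick 4: 110001100000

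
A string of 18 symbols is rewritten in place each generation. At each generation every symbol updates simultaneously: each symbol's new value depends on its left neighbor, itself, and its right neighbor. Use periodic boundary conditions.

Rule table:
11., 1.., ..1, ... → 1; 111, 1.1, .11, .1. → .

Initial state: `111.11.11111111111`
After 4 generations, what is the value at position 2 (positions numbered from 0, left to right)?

..1..1............
11.11.111111111111
.1..1.............
1.11.1111111111111
position 2 holds 1

1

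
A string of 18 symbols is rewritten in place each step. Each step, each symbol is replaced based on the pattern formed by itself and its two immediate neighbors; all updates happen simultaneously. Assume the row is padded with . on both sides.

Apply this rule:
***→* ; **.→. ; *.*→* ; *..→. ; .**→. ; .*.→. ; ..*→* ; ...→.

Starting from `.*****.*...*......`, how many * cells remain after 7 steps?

*.***.*...*.......
.*.*.*...*........
*.*.*...*.........
.*.*...*..........
*.*...*...........
.*...*............
*...*.............
count of *: 2

2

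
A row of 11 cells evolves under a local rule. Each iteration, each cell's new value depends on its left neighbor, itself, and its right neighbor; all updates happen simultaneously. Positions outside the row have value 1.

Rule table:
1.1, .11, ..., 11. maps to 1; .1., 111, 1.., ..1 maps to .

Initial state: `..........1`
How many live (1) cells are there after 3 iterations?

6

.11111111.1
11......111
.1.1111.1..
count of 1: 6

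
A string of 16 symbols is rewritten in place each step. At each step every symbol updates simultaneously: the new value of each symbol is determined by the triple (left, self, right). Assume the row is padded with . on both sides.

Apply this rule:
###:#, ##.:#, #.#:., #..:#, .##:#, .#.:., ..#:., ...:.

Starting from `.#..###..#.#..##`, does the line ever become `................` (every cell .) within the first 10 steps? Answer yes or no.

no

..#.####....#.##
....#####.....##
....######....##
....#######...##
....########..##
....#########.##
....#########.##  (fixed point — unchanged through step 10)
step 10 is ....#########.##, still not uniform .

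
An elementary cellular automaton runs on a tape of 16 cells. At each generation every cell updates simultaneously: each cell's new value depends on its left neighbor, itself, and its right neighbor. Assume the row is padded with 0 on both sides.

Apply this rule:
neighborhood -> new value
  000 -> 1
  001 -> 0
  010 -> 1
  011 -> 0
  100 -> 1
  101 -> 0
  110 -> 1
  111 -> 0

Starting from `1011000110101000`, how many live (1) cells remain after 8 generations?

generation 1: 1001110010101111
generation 2: 1100011010100001
generation 3: 0111001010111101
generation 4: 0001101010000101
generation 5: 1100101011110101
generation 6: 0110101000010101
generation 7: 0010101111010101
generation 8: 1010100001010101
count of 1: 7

7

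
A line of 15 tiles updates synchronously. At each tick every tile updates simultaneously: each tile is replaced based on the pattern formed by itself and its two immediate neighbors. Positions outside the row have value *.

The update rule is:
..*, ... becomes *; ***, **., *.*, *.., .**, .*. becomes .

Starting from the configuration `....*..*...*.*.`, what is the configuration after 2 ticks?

.***..*..**....
.....*..*...***

.....*..*...***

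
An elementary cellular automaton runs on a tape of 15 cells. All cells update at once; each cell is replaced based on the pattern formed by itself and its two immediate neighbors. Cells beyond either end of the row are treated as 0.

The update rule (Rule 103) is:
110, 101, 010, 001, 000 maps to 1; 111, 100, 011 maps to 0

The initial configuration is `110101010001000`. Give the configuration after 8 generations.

011111110111011
100000011001101
101111101010111
110000111111001
010111000001011
111001011111101
001011100000111
111100101111001

111100101111001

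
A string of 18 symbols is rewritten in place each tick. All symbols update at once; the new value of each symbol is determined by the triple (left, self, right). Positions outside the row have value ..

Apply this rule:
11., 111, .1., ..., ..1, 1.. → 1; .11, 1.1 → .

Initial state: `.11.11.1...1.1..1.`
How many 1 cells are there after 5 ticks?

1.1..1.11111.11111
1.1111..1111..1111
1..11111.11111.111
111.1111..1111..11
.11..11111.11111.1
count of 1: 13

13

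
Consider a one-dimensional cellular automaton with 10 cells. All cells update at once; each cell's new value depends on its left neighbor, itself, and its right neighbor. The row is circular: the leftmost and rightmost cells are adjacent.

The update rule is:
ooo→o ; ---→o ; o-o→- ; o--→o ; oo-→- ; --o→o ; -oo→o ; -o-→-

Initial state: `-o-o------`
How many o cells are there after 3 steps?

step 1: o---oooooo
step 2: -ooooooooo
step 3: -oooooooo-
count of o: 8

8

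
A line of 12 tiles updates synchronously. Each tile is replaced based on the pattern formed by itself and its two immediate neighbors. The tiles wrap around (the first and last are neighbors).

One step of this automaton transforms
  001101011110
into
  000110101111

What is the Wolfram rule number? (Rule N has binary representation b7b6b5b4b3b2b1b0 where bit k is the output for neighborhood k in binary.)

position 8: 111 → 1  (bit 7 = 1)
position 3: 110 → 1  (bit 6 = 1)
position 4: 101 → 1  (bit 5 = 1)
position 11: 100 → 1  (bit 4 = 1)
position 2: 011 → 0  (bit 3 = 0)
position 5: 010 → 0  (bit 2 = 0)
position 1: 001 → 0  (bit 1 = 0)
position 0: 000 → 0  (bit 0 = 0)
bits b7..b0 = 11110000 = 240

240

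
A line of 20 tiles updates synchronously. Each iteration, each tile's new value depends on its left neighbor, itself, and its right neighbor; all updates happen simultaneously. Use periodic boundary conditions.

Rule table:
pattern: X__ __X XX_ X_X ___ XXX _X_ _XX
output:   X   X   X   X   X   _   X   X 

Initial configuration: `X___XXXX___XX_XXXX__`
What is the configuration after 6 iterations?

XXXXX__XXXXXXXX__XXX
____XXXX______XXXX__
XXXXX__XXXXXXXX__XXX  (repeats iteration 1; period 2)
iteration 6: ____XXXX______XXXX__

____XXXX______XXXX__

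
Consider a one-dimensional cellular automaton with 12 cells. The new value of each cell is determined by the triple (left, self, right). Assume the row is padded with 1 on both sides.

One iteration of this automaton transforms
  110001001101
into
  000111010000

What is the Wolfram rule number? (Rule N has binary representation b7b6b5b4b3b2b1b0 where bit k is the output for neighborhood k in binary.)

7

position 0: 111 → 0  (bit 7 = 0)
position 1: 110 → 0  (bit 6 = 0)
position 10: 101 → 0  (bit 5 = 0)
position 2: 100 → 0  (bit 4 = 0)
position 8: 011 → 0  (bit 3 = 0)
position 5: 010 → 1  (bit 2 = 1)
position 4: 001 → 1  (bit 1 = 1)
position 3: 000 → 1  (bit 0 = 1)
bits b7..b0 = 00000111 = 7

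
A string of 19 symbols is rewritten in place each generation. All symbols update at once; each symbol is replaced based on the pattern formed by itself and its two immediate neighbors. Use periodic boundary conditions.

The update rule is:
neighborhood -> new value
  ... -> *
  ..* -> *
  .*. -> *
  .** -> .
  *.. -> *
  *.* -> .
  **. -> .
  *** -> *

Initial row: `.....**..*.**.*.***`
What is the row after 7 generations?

.***.***...*.****.*

generation 1: *****..***....*..*.
generation 2: .***.**.*.********.
generation 3: *.*.....*..******.*
generation 4: ..*********.****...
generation 5: **.*******...**.***
generation 6: *...*****.***....**
generation 7: .***.***...*.****.*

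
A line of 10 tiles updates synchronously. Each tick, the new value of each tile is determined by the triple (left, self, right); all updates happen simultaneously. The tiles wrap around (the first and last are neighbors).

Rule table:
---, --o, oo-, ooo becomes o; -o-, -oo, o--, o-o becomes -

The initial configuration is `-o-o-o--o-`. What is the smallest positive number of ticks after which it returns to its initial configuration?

30

o------o--
--ooooo--o
-o-oooo-o-
o---ooo---
--oo-oo-oo
-o-o--o--o
-----o--o-
ooooo--o--
-oooo-o--o
--ooo---o-
oo-oo-oo--
-o--o--o-o
---o--o---
ooo--o--oo
ooo-o--o-o
ooo---o---
-oo-oo--oo
--o--o-o-o
-o--o-----
o--o--oooo
o-o--o-ooo
o---o---oo
o-oo--oo-o
o--o-o-o--
--o------o
-o--ooooo-
o--o-oooo-
--o---ooo-
oo--oo-oo-
-o-o-o--o-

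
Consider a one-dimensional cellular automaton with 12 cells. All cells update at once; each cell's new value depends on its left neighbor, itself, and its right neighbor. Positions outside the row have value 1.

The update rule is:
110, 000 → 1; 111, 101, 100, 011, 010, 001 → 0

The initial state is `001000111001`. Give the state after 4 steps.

000000100010

step 1: 000010001000
step 2: 011000100010
step 3: 001010001000
step 4: 000000100010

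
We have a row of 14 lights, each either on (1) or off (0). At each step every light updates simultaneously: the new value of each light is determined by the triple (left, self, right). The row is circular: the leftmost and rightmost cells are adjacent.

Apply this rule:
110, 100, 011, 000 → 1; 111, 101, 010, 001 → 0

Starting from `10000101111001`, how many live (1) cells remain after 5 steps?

11110001001101
00011100101101
11010110001100
11000111101110
11110100101010
count of 1: 8

8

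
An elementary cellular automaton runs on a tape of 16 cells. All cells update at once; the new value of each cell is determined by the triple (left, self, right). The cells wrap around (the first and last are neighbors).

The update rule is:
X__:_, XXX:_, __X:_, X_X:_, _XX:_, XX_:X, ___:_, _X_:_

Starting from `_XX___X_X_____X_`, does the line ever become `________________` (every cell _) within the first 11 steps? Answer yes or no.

yes

step 1: __X_____________
step 2: ________________
all cells are _ at step 2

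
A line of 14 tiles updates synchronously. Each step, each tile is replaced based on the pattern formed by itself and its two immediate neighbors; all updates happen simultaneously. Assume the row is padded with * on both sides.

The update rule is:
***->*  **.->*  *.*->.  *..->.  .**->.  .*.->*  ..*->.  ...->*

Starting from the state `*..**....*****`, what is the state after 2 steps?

*.*.*..*...***

*...*.**..****
*.*.*..*...***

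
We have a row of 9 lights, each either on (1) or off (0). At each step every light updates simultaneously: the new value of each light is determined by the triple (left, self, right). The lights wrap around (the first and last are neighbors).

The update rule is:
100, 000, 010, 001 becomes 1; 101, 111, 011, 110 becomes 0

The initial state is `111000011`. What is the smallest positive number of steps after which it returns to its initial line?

000111100
111000011

2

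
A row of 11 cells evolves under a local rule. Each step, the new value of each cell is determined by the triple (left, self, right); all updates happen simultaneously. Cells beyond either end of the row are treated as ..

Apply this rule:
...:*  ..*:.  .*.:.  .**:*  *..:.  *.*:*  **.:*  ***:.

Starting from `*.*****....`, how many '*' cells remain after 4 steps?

5

.**...*.***
.**.*..**.*
.***...***.
.*.*.*.*.*.
count of *: 5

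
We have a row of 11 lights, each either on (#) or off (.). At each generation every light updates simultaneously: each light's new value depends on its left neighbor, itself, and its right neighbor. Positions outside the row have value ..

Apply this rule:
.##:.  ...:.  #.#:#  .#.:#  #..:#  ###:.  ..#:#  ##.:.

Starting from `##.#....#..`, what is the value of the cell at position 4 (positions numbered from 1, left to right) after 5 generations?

generation 1: ..###..###.
generation 2: .#...##...#
generation 3: ###.#..#.##
generation 4: ...######..
generation 5: ..#......#.
position 4 holds .

.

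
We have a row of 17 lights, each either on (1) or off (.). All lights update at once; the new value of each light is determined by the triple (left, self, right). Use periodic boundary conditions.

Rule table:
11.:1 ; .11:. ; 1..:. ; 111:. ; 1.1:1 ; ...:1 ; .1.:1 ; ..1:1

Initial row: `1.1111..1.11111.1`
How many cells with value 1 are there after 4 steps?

step 1: 11...1.111....11.
step 2: .1.1111..1.111.11
step 3: 111...1.111..11.1
step 4: ..1.1111..1.1.11.
count of 1: 9

9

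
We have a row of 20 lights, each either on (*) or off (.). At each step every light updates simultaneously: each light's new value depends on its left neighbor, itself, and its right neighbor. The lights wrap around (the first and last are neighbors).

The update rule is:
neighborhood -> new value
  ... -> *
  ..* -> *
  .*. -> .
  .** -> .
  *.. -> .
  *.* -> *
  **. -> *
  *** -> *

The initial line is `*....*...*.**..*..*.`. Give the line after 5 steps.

*.*.*.**.*.*.*.*..*.

step 1: ..***..**.*.*.*..*.*
step 2: .*.**.*.**.*.*..*.*.
step 3: *.*.**.*.**.*..*.*..
step 4: .*.*.**.*.**..*.*..*
step 5: *.*.*.**.*.*.*.*..*.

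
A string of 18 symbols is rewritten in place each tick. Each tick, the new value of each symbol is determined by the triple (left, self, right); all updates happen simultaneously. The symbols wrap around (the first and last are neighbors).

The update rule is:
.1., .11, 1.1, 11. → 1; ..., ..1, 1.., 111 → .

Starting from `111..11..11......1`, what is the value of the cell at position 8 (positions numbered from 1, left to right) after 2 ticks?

..1..11..11......1
..1..11..11......1
position 8 holds .

.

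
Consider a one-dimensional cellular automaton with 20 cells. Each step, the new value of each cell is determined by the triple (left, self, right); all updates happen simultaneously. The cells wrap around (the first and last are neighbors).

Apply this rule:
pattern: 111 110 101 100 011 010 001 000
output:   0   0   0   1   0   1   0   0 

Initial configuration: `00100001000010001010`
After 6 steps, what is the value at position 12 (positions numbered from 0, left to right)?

step 1: 00110001100011001011
step 2: 10001000010000101000
step 3: 11001100011000101100
step 4: 00100010000100100010
step 5: 00110011000110110011
step 6: 10001000100000001000
position 12 holds 0

0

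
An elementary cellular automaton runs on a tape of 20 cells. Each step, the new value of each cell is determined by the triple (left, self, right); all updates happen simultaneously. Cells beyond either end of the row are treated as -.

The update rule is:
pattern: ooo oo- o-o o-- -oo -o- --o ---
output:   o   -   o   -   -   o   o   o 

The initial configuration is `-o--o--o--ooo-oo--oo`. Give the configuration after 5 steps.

oooo-o-o-o--o-ooo--o

step 1: oo-oo-oo-o-o-o---o--
step 2: --o--o--oooooo-ooo-o
step 3: ooo-oo-o-oooo-o-o-oo
step 4: -o-o--ooo-oo-ooooo--
step 5: oooo-o-o-o--o-ooo--o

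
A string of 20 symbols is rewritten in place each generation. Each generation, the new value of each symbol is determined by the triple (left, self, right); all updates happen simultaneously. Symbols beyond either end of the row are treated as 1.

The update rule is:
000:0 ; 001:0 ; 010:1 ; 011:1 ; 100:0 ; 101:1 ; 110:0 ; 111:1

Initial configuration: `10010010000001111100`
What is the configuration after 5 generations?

00010010000001000000

00010010000001111000
00010010000001110000
00010010000001100000
00010010000001000000
00010010000001000000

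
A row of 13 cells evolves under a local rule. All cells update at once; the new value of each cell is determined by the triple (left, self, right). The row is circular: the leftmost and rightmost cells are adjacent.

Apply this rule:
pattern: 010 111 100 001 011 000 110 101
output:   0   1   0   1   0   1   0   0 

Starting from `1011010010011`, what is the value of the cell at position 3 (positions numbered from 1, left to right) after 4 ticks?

0

0000000100101
0111111001000
1011110010011
0001100100101
position 3 holds 0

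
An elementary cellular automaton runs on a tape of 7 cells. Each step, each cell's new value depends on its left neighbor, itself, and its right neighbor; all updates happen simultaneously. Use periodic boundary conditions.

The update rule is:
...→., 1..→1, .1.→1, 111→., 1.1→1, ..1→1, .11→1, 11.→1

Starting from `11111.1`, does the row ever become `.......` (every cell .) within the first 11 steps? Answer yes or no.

yes

....111
1..11.1
1111111
.......
all cells are . at step 4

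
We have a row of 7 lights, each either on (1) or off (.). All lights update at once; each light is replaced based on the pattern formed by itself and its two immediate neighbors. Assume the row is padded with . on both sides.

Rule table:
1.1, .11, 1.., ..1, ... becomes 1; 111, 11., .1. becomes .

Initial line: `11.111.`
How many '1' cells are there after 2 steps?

4

1.11..1
.11.11.
count of 1: 4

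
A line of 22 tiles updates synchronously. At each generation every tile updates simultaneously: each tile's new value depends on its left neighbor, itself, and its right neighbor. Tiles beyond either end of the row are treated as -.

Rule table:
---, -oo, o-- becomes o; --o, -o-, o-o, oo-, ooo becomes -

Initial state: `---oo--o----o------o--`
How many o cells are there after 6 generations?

oo-o-o--ooo--ooooo--oo
o-----o-o--o-o----o-o-
-oooo----o----ooo----o
-o---ooo--ooo-o--ooo--
--oo-o--o-o----o-o--oo
o-o---o----ooo----o-o-
count of o: 8

8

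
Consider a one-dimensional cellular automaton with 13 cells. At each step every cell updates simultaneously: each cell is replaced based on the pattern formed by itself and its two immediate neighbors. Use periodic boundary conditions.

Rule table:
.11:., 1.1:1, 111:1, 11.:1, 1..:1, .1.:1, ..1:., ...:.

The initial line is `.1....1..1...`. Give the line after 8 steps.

.11...11.11..
..11...11.11.
...11...11.11
1...11...11.1
11...11...11.
.11...11...11
1.11...11...1
11.11...11...

11.11...11...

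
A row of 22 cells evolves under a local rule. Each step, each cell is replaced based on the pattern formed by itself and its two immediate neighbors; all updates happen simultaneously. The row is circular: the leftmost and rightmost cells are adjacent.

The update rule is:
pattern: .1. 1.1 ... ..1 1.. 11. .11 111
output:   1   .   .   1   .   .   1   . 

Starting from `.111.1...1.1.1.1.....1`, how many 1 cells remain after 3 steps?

11

.1...1..11.1.1.1....11
.1..11.11..1.1.1...11.
11.11..1..11.1.1..11..
count of 1: 11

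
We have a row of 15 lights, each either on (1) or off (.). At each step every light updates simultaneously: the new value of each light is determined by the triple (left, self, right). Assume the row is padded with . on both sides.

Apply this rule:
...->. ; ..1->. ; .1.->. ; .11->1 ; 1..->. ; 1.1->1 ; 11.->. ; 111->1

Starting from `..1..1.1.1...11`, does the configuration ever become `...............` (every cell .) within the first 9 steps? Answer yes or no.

yes

......1.1....1.
.......1.......
...............
all cells are . at step 3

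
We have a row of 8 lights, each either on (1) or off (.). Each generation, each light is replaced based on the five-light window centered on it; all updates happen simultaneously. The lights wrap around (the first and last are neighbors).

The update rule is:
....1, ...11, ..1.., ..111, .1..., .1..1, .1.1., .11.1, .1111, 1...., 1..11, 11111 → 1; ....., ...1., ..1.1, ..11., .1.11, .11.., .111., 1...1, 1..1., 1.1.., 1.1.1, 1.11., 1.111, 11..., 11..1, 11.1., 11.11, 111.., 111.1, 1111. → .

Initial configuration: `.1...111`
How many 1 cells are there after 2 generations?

2

generation 1: ..1.11..
generation 2: 1......1
count of 1: 2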